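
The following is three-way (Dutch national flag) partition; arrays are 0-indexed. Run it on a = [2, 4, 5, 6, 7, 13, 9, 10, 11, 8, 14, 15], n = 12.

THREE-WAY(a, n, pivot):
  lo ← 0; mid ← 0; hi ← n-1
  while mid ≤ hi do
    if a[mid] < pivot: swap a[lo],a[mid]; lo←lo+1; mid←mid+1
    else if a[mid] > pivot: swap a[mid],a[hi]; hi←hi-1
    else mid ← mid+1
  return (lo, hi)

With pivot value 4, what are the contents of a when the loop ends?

pivot = 4; lo=0, mid=0, hi=11
a[mid]=2<4: swap a[0],a[0]; lo=1,mid=1 → [2, 4, 5, 6, 7, 13, 9, 10, 11, 8, 14, 15]
a[mid]=4=4: mid=2
a[mid]=5>4: swap a[2],a[11]; hi=10 → [2, 4, 15, 6, 7, 13, 9, 10, 11, 8, 14, 5]
a[mid]=15>4: swap a[2],a[10]; hi=9 → [2, 4, 14, 6, 7, 13, 9, 10, 11, 8, 15, 5]
a[mid]=14>4: swap a[2],a[9]; hi=8 → [2, 4, 8, 6, 7, 13, 9, 10, 11, 14, 15, 5]
a[mid]=8>4: swap a[2],a[8]; hi=7 → [2, 4, 11, 6, 7, 13, 9, 10, 8, 14, 15, 5]
a[mid]=11>4: swap a[2],a[7]; hi=6 → [2, 4, 10, 6, 7, 13, 9, 11, 8, 14, 15, 5]
a[mid]=10>4: swap a[2],a[6]; hi=5 → [2, 4, 9, 6, 7, 13, 10, 11, 8, 14, 15, 5]
a[mid]=9>4: swap a[2],a[5]; hi=4 → [2, 4, 13, 6, 7, 9, 10, 11, 8, 14, 15, 5]
a[mid]=13>4: swap a[2],a[4]; hi=3 → [2, 4, 7, 6, 13, 9, 10, 11, 8, 14, 15, 5]
a[mid]=7>4: swap a[2],a[3]; hi=2 → [2, 4, 6, 7, 13, 9, 10, 11, 8, 14, 15, 5]
a[mid]=6>4: swap a[2],a[2]; hi=1 → [2, 4, 6, 7, 13, 9, 10, 11, 8, 14, 15, 5]
end: lo=1, hi=1; a = [2, 4, 6, 7, 13, 9, 10, 11, 8, 14, 15, 5]

[2, 4, 6, 7, 13, 9, 10, 11, 8, 14, 15, 5]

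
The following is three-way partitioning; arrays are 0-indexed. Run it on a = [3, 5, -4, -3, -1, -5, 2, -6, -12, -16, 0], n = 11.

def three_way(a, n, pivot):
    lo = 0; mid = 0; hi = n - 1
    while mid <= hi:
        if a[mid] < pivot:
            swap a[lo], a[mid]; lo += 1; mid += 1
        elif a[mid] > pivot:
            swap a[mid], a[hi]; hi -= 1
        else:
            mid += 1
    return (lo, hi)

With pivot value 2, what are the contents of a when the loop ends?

lo=0 mid=0 hi=10
3>2: swap(0,10), hi=9 ⇒ [0, 5, -4, -3, -1, -5, 2, -6, -12, -16, 3]
0<2: swap(0,0), lo=1 mid=1 ⇒ [0, 5, -4, -3, -1, -5, 2, -6, -12, -16, 3]
5>2: swap(1,9), hi=8 ⇒ [0, -16, -4, -3, -1, -5, 2, -6, -12, 5, 3]
-16<2: swap(1,1), lo=2 mid=2 ⇒ [0, -16, -4, -3, -1, -5, 2, -6, -12, 5, 3]
-4<2: swap(2,2), lo=3 mid=3 ⇒ [0, -16, -4, -3, -1, -5, 2, -6, -12, 5, 3]
-3<2: swap(3,3), lo=4 mid=4 ⇒ [0, -16, -4, -3, -1, -5, 2, -6, -12, 5, 3]
-1<2: swap(4,4), lo=5 mid=5 ⇒ [0, -16, -4, -3, -1, -5, 2, -6, -12, 5, 3]
-5<2: swap(5,5), lo=6 mid=6 ⇒ [0, -16, -4, -3, -1, -5, 2, -6, -12, 5, 3]
2=2: mid=7
-6<2: swap(6,7), lo=7 mid=8 ⇒ [0, -16, -4, -3, -1, -5, -6, 2, -12, 5, 3]
-12<2: swap(7,8), lo=8 mid=9 ⇒ [0, -16, -4, -3, -1, -5, -6, -12, 2, 5, 3]
done. lo=8 hi=8; a=[0, -16, -4, -3, -1, -5, -6, -12, 2, 5, 3]

[0, -16, -4, -3, -1, -5, -6, -12, 2, 5, 3]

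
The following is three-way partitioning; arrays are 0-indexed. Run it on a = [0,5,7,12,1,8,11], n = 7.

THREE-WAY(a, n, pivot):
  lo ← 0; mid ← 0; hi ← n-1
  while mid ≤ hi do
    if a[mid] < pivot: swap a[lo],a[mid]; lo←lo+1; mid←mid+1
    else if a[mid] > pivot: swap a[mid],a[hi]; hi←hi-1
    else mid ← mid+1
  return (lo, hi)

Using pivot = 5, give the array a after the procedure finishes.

[0,1,5,12,8,11,7]

pivot = 5; lo=0, mid=0, hi=6
a[mid]=0<5: swap a[0],a[0]; lo=1,mid=1 → [0,5,7,12,1,8,11]
a[mid]=5=5: mid=2
a[mid]=7>5: swap a[2],a[6]; hi=5 → [0,5,11,12,1,8,7]
a[mid]=11>5: swap a[2],a[5]; hi=4 → [0,5,8,12,1,11,7]
a[mid]=8>5: swap a[2],a[4]; hi=3 → [0,5,1,12,8,11,7]
a[mid]=1<5: swap a[1],a[2]; lo=2,mid=3 → [0,1,5,12,8,11,7]
a[mid]=12>5: swap a[3],a[3]; hi=2 → [0,1,5,12,8,11,7]
end: lo=2, hi=2; a = [0,1,5,12,8,11,7]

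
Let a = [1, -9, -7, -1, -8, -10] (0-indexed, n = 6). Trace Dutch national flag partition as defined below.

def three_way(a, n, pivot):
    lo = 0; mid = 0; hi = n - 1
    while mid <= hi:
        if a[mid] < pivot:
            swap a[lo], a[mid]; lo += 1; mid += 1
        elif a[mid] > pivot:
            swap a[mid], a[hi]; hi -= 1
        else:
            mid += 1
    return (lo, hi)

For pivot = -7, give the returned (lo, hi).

pivot = -7; lo=0, mid=0, hi=5
a[mid]=1>-7: swap a[0],a[5]; hi=4 → [-10, -9, -7, -1, -8, 1]
a[mid]=-10<-7: swap a[0],a[0]; lo=1,mid=1 → [-10, -9, -7, -1, -8, 1]
a[mid]=-9<-7: swap a[1],a[1]; lo=2,mid=2 → [-10, -9, -7, -1, -8, 1]
a[mid]=-7=-7: mid=3
a[mid]=-1>-7: swap a[3],a[4]; hi=3 → [-10, -9, -7, -8, -1, 1]
a[mid]=-8<-7: swap a[2],a[3]; lo=3,mid=4 → [-10, -9, -8, -7, -1, 1]
end: lo=3, hi=3; a = [-10, -9, -8, -7, -1, 1]

(3, 3)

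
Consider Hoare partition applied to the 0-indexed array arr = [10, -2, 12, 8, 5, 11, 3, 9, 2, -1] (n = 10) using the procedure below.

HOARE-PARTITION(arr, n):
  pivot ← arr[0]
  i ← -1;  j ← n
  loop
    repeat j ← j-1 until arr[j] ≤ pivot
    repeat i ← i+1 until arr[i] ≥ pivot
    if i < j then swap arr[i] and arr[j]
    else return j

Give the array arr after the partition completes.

[-1, -2, 2, 8, 5, 9, 3, 11, 12, 10]

pivot = arr[0] = 10; i = -1, j = 10
j→9 (arr[9]=-1≤10), i→0 (arr[0]=10≥10); i<j, swap → [-1, -2, 12, 8, 5, 11, 3, 9, 2, 10]
j→8 (arr[8]=2≤10), i→2 (arr[2]=12≥10); i<j, swap → [-1, -2, 2, 8, 5, 11, 3, 9, 12, 10]
j→7 (arr[7]=9≤10), i→5 (arr[5]=11≥10); i<j, swap → [-1, -2, 2, 8, 5, 9, 3, 11, 12, 10]
j→6, i→7; i≥j, return j=6. arr = [-1, -2, 2, 8, 5, 9, 3, 11, 12, 10]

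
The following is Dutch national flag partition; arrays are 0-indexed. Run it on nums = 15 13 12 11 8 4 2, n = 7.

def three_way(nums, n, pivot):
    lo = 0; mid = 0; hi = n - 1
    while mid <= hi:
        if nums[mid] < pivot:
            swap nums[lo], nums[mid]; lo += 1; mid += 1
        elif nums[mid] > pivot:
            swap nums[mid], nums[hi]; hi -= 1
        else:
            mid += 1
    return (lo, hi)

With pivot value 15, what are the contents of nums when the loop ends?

13 12 11 8 4 2 15

pivot = 15; lo=0, mid=0, hi=6
nums[mid]=15=15: mid=1
nums[mid]=13<15: swap nums[0],nums[1]; lo=1,mid=2 → 13 15 12 11 8 4 2
nums[mid]=12<15: swap nums[1],nums[2]; lo=2,mid=3 → 13 12 15 11 8 4 2
nums[mid]=11<15: swap nums[2],nums[3]; lo=3,mid=4 → 13 12 11 15 8 4 2
nums[mid]=8<15: swap nums[3],nums[4]; lo=4,mid=5 → 13 12 11 8 15 4 2
nums[mid]=4<15: swap nums[4],nums[5]; lo=5,mid=6 → 13 12 11 8 4 15 2
nums[mid]=2<15: swap nums[5],nums[6]; lo=6,mid=7 → 13 12 11 8 4 2 15
end: lo=6, hi=6; nums = 13 12 11 8 4 2 15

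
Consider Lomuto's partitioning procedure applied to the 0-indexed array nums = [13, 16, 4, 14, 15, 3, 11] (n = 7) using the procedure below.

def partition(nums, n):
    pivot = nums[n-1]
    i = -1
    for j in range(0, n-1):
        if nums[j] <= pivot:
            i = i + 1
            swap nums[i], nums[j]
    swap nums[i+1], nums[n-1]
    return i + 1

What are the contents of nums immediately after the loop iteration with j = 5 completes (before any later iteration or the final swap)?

pivot = nums[6] = 11; i = -1
j=0: nums[0]=13 > 11 → no swap
j=1: nums[1]=16 > 11 → no swap
j=2: nums[2]=4 ≤ 11 → i=0, swap nums[0],nums[2] → [4, 16, 13, 14, 15, 3, 11]
j=3: nums[3]=14 > 11 → no swap
j=4: nums[4]=15 > 11 → no swap
j=5: nums[5]=3 ≤ 11 → i=1, swap nums[1],nums[5] → [4, 3, 13, 14, 15, 16, 11]
(after j=5) nums = [4, 3, 13, 14, 15, 16, 11]

[4, 3, 13, 14, 15, 16, 11]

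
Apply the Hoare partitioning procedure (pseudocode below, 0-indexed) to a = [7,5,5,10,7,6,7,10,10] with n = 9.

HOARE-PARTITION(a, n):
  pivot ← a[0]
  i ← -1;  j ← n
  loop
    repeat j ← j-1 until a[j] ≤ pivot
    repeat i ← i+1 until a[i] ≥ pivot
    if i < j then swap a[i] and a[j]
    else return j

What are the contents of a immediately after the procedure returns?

[7,5,5,6,7,10,7,10,10]

pivot = a[0] = 7; i = -1, j = 9
j→6 (a[6]=7≤7), i→0 (a[0]=7≥7); i<j, swap → [7,5,5,10,7,6,7,10,10]
j→5 (a[5]=6≤7), i→3 (a[3]=10≥7); i<j, swap → [7,5,5,6,7,10,7,10,10]
j→4, i→4; i≥j, return j=4. a = [7,5,5,6,7,10,7,10,10]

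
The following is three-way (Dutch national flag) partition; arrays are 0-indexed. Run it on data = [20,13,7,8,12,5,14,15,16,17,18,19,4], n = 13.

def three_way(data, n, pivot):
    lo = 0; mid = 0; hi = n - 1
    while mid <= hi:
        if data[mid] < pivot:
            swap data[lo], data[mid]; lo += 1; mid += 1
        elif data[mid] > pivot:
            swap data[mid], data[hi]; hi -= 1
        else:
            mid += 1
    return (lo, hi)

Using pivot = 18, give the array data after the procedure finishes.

[4,13,7,8,12,5,14,15,16,17,18,19,20]

lo=0 mid=0 hi=12
20>18: swap(0,12), hi=11 ⇒ [4,13,7,8,12,5,14,15,16,17,18,19,20]
4<18: swap(0,0), lo=1 mid=1 ⇒ [4,13,7,8,12,5,14,15,16,17,18,19,20]
13<18: swap(1,1), lo=2 mid=2 ⇒ [4,13,7,8,12,5,14,15,16,17,18,19,20]
7<18: swap(2,2), lo=3 mid=3 ⇒ [4,13,7,8,12,5,14,15,16,17,18,19,20]
8<18: swap(3,3), lo=4 mid=4 ⇒ [4,13,7,8,12,5,14,15,16,17,18,19,20]
12<18: swap(4,4), lo=5 mid=5 ⇒ [4,13,7,8,12,5,14,15,16,17,18,19,20]
5<18: swap(5,5), lo=6 mid=6 ⇒ [4,13,7,8,12,5,14,15,16,17,18,19,20]
14<18: swap(6,6), lo=7 mid=7 ⇒ [4,13,7,8,12,5,14,15,16,17,18,19,20]
15<18: swap(7,7), lo=8 mid=8 ⇒ [4,13,7,8,12,5,14,15,16,17,18,19,20]
16<18: swap(8,8), lo=9 mid=9 ⇒ [4,13,7,8,12,5,14,15,16,17,18,19,20]
17<18: swap(9,9), lo=10 mid=10 ⇒ [4,13,7,8,12,5,14,15,16,17,18,19,20]
18=18: mid=11
19>18: swap(11,11), hi=10 ⇒ [4,13,7,8,12,5,14,15,16,17,18,19,20]
done. lo=10 hi=10; data=[4,13,7,8,12,5,14,15,16,17,18,19,20]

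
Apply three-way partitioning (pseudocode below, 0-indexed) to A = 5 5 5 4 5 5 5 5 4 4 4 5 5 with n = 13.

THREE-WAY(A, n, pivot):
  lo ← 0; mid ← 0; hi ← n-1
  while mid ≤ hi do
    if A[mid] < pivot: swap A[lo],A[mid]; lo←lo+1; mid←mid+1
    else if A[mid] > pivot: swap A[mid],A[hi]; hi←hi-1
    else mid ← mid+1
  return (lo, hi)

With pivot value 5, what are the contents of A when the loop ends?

4 4 4 4 5 5 5 5 5 5 5 5 5

pivot = 5; lo=0, mid=0, hi=12
A[mid]=5=5: mid=1
A[mid]=5=5: mid=2
A[mid]=5=5: mid=3
A[mid]=4<5: swap A[0],A[3]; lo=1,mid=4 → 4 5 5 5 5 5 5 5 4 4 4 5 5
A[mid]=5=5: mid=5
A[mid]=5=5: mid=6
A[mid]=5=5: mid=7
A[mid]=5=5: mid=8
A[mid]=4<5: swap A[1],A[8]; lo=2,mid=9 → 4 4 5 5 5 5 5 5 5 4 4 5 5
A[mid]=4<5: swap A[2],A[9]; lo=3,mid=10 → 4 4 4 5 5 5 5 5 5 5 4 5 5
A[mid]=4<5: swap A[3],A[10]; lo=4,mid=11 → 4 4 4 4 5 5 5 5 5 5 5 5 5
A[mid]=5=5: mid=12
A[mid]=5=5: mid=13
end: lo=4, hi=12; A = 4 4 4 4 5 5 5 5 5 5 5 5 5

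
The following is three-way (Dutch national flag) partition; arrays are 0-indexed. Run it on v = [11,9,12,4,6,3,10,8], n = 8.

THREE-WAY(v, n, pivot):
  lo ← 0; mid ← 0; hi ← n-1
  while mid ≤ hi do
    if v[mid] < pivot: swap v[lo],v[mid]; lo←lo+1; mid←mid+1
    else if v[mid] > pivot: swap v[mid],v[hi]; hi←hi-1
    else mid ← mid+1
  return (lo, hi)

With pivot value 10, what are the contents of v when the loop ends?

lo=0 mid=0 hi=7
11>10: swap(0,7), hi=6 ⇒ [8,9,12,4,6,3,10,11]
8<10: swap(0,0), lo=1 mid=1 ⇒ [8,9,12,4,6,3,10,11]
9<10: swap(1,1), lo=2 mid=2 ⇒ [8,9,12,4,6,3,10,11]
12>10: swap(2,6), hi=5 ⇒ [8,9,10,4,6,3,12,11]
10=10: mid=3
4<10: swap(2,3), lo=3 mid=4 ⇒ [8,9,4,10,6,3,12,11]
6<10: swap(3,4), lo=4 mid=5 ⇒ [8,9,4,6,10,3,12,11]
3<10: swap(4,5), lo=5 mid=6 ⇒ [8,9,4,6,3,10,12,11]
done. lo=5 hi=5; v=[8,9,4,6,3,10,12,11]

[8,9,4,6,3,10,12,11]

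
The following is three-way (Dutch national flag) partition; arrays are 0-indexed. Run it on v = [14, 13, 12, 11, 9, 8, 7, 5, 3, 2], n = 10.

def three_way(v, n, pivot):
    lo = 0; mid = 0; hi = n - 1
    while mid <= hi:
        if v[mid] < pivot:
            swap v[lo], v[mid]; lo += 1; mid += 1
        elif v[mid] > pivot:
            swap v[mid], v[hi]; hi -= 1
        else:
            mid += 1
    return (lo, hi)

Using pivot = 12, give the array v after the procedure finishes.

[2, 3, 11, 9, 8, 7, 5, 12, 13, 14]

lo=0 mid=0 hi=9
14>12: swap(0,9), hi=8 ⇒ [2, 13, 12, 11, 9, 8, 7, 5, 3, 14]
2<12: swap(0,0), lo=1 mid=1 ⇒ [2, 13, 12, 11, 9, 8, 7, 5, 3, 14]
13>12: swap(1,8), hi=7 ⇒ [2, 3, 12, 11, 9, 8, 7, 5, 13, 14]
3<12: swap(1,1), lo=2 mid=2 ⇒ [2, 3, 12, 11, 9, 8, 7, 5, 13, 14]
12=12: mid=3
11<12: swap(2,3), lo=3 mid=4 ⇒ [2, 3, 11, 12, 9, 8, 7, 5, 13, 14]
9<12: swap(3,4), lo=4 mid=5 ⇒ [2, 3, 11, 9, 12, 8, 7, 5, 13, 14]
8<12: swap(4,5), lo=5 mid=6 ⇒ [2, 3, 11, 9, 8, 12, 7, 5, 13, 14]
7<12: swap(5,6), lo=6 mid=7 ⇒ [2, 3, 11, 9, 8, 7, 12, 5, 13, 14]
5<12: swap(6,7), lo=7 mid=8 ⇒ [2, 3, 11, 9, 8, 7, 5, 12, 13, 14]
done. lo=7 hi=7; v=[2, 3, 11, 9, 8, 7, 5, 12, 13, 14]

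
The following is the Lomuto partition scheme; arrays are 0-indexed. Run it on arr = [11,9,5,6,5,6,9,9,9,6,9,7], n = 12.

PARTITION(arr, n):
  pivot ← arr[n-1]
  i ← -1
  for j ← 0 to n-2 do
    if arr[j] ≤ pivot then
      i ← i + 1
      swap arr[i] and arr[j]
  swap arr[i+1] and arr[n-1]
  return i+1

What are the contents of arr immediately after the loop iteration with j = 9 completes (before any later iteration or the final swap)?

pivot=7, i=-1
j=0: 11>7, skip
j=1: 9>7, skip
j=2: 5≤7, i=0, swap(0,2) ⇒ [5,9,11,6,5,6,9,9,9,6,9,7]
j=3: 6≤7, i=1, swap(1,3) ⇒ [5,6,11,9,5,6,9,9,9,6,9,7]
j=4: 5≤7, i=2, swap(2,4) ⇒ [5,6,5,9,11,6,9,9,9,6,9,7]
j=5: 6≤7, i=3, swap(3,5) ⇒ [5,6,5,6,11,9,9,9,9,6,9,7]
j=6: 9>7, skip
j=7: 9>7, skip
j=8: 9>7, skip
j=9: 6≤7, i=4, swap(4,9) ⇒ [5,6,5,6,6,9,9,9,9,11,9,7]
(after j=9) arr = [5,6,5,6,6,9,9,9,9,11,9,7]

[5,6,5,6,6,9,9,9,9,11,9,7]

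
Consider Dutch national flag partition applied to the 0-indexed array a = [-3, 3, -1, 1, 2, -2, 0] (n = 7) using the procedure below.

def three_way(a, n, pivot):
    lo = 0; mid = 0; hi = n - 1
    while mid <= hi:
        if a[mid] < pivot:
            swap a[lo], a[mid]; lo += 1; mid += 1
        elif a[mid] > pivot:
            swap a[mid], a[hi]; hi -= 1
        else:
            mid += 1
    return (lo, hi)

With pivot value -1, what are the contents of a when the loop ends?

lo=0 mid=0 hi=6
-3<-1: swap(0,0), lo=1 mid=1 ⇒ [-3, 3, -1, 1, 2, -2, 0]
3>-1: swap(1,6), hi=5 ⇒ [-3, 0, -1, 1, 2, -2, 3]
0>-1: swap(1,5), hi=4 ⇒ [-3, -2, -1, 1, 2, 0, 3]
-2<-1: swap(1,1), lo=2 mid=2 ⇒ [-3, -2, -1, 1, 2, 0, 3]
-1=-1: mid=3
1>-1: swap(3,4), hi=3 ⇒ [-3, -2, -1, 2, 1, 0, 3]
2>-1: swap(3,3), hi=2 ⇒ [-3, -2, -1, 2, 1, 0, 3]
done. lo=2 hi=2; a=[-3, -2, -1, 2, 1, 0, 3]

[-3, -2, -1, 2, 1, 0, 3]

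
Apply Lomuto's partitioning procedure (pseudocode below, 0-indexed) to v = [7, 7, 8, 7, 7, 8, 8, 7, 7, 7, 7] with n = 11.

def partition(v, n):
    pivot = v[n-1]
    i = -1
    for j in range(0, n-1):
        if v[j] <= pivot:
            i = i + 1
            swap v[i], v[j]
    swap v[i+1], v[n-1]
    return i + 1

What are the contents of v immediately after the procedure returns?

[7, 7, 7, 7, 7, 7, 7, 7, 8, 8, 8]

pivot=7, i=-1
j=0: 7≤7, i=0, swap(0,0) ⇒ [7, 7, 8, 7, 7, 8, 8, 7, 7, 7, 7]
j=1: 7≤7, i=1, swap(1,1) ⇒ [7, 7, 8, 7, 7, 8, 8, 7, 7, 7, 7]
j=2: 8>7, skip
j=3: 7≤7, i=2, swap(2,3) ⇒ [7, 7, 7, 8, 7, 8, 8, 7, 7, 7, 7]
j=4: 7≤7, i=3, swap(3,4) ⇒ [7, 7, 7, 7, 8, 8, 8, 7, 7, 7, 7]
j=5: 8>7, skip
j=6: 8>7, skip
j=7: 7≤7, i=4, swap(4,7) ⇒ [7, 7, 7, 7, 7, 8, 8, 8, 7, 7, 7]
j=8: 7≤7, i=5, swap(5,8) ⇒ [7, 7, 7, 7, 7, 7, 8, 8, 8, 7, 7]
j=9: 7≤7, i=6, swap(6,9) ⇒ [7, 7, 7, 7, 7, 7, 7, 8, 8, 8, 7]
swap(7,10) ⇒ [7, 7, 7, 7, 7, 7, 7, 7, 8, 8, 8]; return 7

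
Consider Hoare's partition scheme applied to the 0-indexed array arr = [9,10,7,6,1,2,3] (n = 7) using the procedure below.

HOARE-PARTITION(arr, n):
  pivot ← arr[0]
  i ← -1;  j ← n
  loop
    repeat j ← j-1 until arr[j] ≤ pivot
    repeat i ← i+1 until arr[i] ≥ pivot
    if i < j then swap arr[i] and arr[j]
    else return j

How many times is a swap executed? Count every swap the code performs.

pivot=9
j stops at 6 (3), i stops at 0 (9); swap ⇒ [3,10,7,6,1,2,9]
j stops at 5 (2), i stops at 1 (10); swap ⇒ [3,2,7,6,1,10,9]
j stops at 4, i stops at 5; i≥j ⇒ return 4. arr=[3,2,7,6,1,10,9]

2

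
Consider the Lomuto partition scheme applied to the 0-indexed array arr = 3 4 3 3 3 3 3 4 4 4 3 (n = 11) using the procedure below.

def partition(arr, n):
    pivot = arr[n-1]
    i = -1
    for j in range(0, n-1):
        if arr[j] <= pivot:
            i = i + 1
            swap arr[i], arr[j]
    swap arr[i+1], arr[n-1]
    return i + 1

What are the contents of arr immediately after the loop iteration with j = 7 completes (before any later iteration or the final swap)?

pivot = arr[10] = 3; i = -1
j=0: arr[0]=3 ≤ 3 → i=0, swap arr[0],arr[0] (no change) → 3 4 3 3 3 3 3 4 4 4 3
j=1: arr[1]=4 > 3 → no swap
j=2: arr[2]=3 ≤ 3 → i=1, swap arr[1],arr[2] → 3 3 4 3 3 3 3 4 4 4 3
j=3: arr[3]=3 ≤ 3 → i=2, swap arr[2],arr[3] → 3 3 3 4 3 3 3 4 4 4 3
j=4: arr[4]=3 ≤ 3 → i=3, swap arr[3],arr[4] → 3 3 3 3 4 3 3 4 4 4 3
j=5: arr[5]=3 ≤ 3 → i=4, swap arr[4],arr[5] → 3 3 3 3 3 4 3 4 4 4 3
j=6: arr[6]=3 ≤ 3 → i=5, swap arr[5],arr[6] → 3 3 3 3 3 3 4 4 4 4 3
j=7: arr[7]=4 > 3 → no swap
(after j=7) arr = 3 3 3 3 3 3 4 4 4 4 3

3 3 3 3 3 3 4 4 4 4 3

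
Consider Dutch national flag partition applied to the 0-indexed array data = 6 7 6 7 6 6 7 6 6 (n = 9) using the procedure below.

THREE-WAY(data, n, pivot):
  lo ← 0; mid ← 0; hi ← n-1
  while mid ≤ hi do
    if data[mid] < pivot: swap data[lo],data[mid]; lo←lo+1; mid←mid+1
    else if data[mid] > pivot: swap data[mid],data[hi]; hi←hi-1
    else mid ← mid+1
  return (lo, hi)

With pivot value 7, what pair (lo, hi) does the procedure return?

(6, 8)

pivot = 7; lo=0, mid=0, hi=8
data[mid]=6<7: swap data[0],data[0]; lo=1,mid=1 → 6 7 6 7 6 6 7 6 6
data[mid]=7=7: mid=2
data[mid]=6<7: swap data[1],data[2]; lo=2,mid=3 → 6 6 7 7 6 6 7 6 6
data[mid]=7=7: mid=4
data[mid]=6<7: swap data[2],data[4]; lo=3,mid=5 → 6 6 6 7 7 6 7 6 6
data[mid]=6<7: swap data[3],data[5]; lo=4,mid=6 → 6 6 6 6 7 7 7 6 6
data[mid]=7=7: mid=7
data[mid]=6<7: swap data[4],data[7]; lo=5,mid=8 → 6 6 6 6 6 7 7 7 6
data[mid]=6<7: swap data[5],data[8]; lo=6,mid=9 → 6 6 6 6 6 6 7 7 7
end: lo=6, hi=8; data = 6 6 6 6 6 6 7 7 7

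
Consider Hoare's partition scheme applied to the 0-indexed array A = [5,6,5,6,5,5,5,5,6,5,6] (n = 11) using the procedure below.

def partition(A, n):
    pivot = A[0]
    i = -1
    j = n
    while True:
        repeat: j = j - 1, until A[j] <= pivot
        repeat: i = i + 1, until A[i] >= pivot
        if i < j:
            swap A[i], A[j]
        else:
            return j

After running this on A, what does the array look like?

[5,5,5,5,5,6,5,6,6,5,6]

pivot=5
j stops at 9 (5), i stops at 0 (5); swap ⇒ [5,6,5,6,5,5,5,5,6,5,6]
j stops at 7 (5), i stops at 1 (6); swap ⇒ [5,5,5,6,5,5,5,6,6,5,6]
j stops at 6 (5), i stops at 2 (5); swap ⇒ [5,5,5,6,5,5,5,6,6,5,6]
j stops at 5 (5), i stops at 3 (6); swap ⇒ [5,5,5,5,5,6,5,6,6,5,6]
j stops at 4, i stops at 4; i≥j ⇒ return 4. A=[5,5,5,5,5,6,5,6,6,5,6]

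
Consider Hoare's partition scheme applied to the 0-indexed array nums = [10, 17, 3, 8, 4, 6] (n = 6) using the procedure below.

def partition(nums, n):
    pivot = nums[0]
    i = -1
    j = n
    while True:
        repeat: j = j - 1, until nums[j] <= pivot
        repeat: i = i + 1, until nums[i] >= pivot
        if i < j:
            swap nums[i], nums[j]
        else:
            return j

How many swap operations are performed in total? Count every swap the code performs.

2

pivot = nums[0] = 10; i = -1, j = 6
j→5 (nums[5]=6≤10), i→0 (nums[0]=10≥10); i<j, swap → [6, 17, 3, 8, 4, 10]
j→4 (nums[4]=4≤10), i→1 (nums[1]=17≥10); i<j, swap → [6, 4, 3, 8, 17, 10]
j→3, i→4; i≥j, return j=3. nums = [6, 4, 3, 8, 17, 10]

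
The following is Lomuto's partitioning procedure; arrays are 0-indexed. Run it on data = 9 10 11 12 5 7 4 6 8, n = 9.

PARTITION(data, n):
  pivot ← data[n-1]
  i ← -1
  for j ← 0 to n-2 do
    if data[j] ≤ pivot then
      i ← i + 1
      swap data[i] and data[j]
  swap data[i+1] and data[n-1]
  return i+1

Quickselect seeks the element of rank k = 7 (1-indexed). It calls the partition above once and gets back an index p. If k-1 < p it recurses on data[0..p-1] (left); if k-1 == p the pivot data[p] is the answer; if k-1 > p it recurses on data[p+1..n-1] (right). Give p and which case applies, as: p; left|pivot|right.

pivot=8, i=-1
j=0: 9>8, skip
j=1: 10>8, skip
j=2: 11>8, skip
j=3: 12>8, skip
j=4: 5≤8, i=0, swap(0,4) ⇒ 5 10 11 12 9 7 4 6 8
j=5: 7≤8, i=1, swap(1,5) ⇒ 5 7 11 12 9 10 4 6 8
j=6: 4≤8, i=2, swap(2,6) ⇒ 5 7 4 12 9 10 11 6 8
j=7: 6≤8, i=3, swap(3,7) ⇒ 5 7 4 6 9 10 11 12 8
swap(4,8) ⇒ 5 7 4 6 8 10 11 12 9; return 4
p = 4; k-1 = 6 > 4 ⇒ right

4; right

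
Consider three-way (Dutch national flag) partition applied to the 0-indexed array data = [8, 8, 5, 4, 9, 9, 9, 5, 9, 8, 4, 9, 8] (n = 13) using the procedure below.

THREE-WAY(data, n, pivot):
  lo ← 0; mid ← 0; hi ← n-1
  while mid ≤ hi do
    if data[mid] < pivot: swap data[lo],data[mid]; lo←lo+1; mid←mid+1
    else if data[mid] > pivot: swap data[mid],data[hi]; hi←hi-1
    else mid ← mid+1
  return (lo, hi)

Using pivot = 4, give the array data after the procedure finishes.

pivot = 4; lo=0, mid=0, hi=12
data[mid]=8>4: swap data[0],data[12]; hi=11 → [8, 8, 5, 4, 9, 9, 9, 5, 9, 8, 4, 9, 8]
data[mid]=8>4: swap data[0],data[11]; hi=10 → [9, 8, 5, 4, 9, 9, 9, 5, 9, 8, 4, 8, 8]
data[mid]=9>4: swap data[0],data[10]; hi=9 → [4, 8, 5, 4, 9, 9, 9, 5, 9, 8, 9, 8, 8]
data[mid]=4=4: mid=1
data[mid]=8>4: swap data[1],data[9]; hi=8 → [4, 8, 5, 4, 9, 9, 9, 5, 9, 8, 9, 8, 8]
data[mid]=8>4: swap data[1],data[8]; hi=7 → [4, 9, 5, 4, 9, 9, 9, 5, 8, 8, 9, 8, 8]
data[mid]=9>4: swap data[1],data[7]; hi=6 → [4, 5, 5, 4, 9, 9, 9, 9, 8, 8, 9, 8, 8]
data[mid]=5>4: swap data[1],data[6]; hi=5 → [4, 9, 5, 4, 9, 9, 5, 9, 8, 8, 9, 8, 8]
data[mid]=9>4: swap data[1],data[5]; hi=4 → [4, 9, 5, 4, 9, 9, 5, 9, 8, 8, 9, 8, 8]
data[mid]=9>4: swap data[1],data[4]; hi=3 → [4, 9, 5, 4, 9, 9, 5, 9, 8, 8, 9, 8, 8]
data[mid]=9>4: swap data[1],data[3]; hi=2 → [4, 4, 5, 9, 9, 9, 5, 9, 8, 8, 9, 8, 8]
data[mid]=4=4: mid=2
data[mid]=5>4: swap data[2],data[2]; hi=1 → [4, 4, 5, 9, 9, 9, 5, 9, 8, 8, 9, 8, 8]
end: lo=0, hi=1; data = [4, 4, 5, 9, 9, 9, 5, 9, 8, 8, 9, 8, 8]

[4, 4, 5, 9, 9, 9, 5, 9, 8, 8, 9, 8, 8]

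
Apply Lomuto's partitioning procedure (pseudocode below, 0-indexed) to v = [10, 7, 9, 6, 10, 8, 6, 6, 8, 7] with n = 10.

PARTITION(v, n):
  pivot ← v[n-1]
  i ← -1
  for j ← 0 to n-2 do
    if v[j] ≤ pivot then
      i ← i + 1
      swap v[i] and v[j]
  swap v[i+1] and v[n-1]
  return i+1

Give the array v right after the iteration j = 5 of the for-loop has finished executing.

[7, 6, 9, 10, 10, 8, 6, 6, 8, 7]

pivot = v[9] = 7; i = -1
j=0: v[0]=10 > 7 → no swap
j=1: v[1]=7 ≤ 7 → i=0, swap v[0],v[1] → [7, 10, 9, 6, 10, 8, 6, 6, 8, 7]
j=2: v[2]=9 > 7 → no swap
j=3: v[3]=6 ≤ 7 → i=1, swap v[1],v[3] → [7, 6, 9, 10, 10, 8, 6, 6, 8, 7]
j=4: v[4]=10 > 7 → no swap
j=5: v[5]=8 > 7 → no swap
(after j=5) v = [7, 6, 9, 10, 10, 8, 6, 6, 8, 7]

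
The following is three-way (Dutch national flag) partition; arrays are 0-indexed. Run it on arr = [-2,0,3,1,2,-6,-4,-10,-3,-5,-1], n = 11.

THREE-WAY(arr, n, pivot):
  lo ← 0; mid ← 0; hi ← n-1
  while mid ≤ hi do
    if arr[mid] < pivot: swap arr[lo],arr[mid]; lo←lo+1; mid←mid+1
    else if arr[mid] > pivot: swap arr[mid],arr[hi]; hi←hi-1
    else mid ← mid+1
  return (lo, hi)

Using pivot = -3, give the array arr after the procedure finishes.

pivot = -3; lo=0, mid=0, hi=10
arr[mid]=-2>-3: swap arr[0],arr[10]; hi=9 → [-1,0,3,1,2,-6,-4,-10,-3,-5,-2]
arr[mid]=-1>-3: swap arr[0],arr[9]; hi=8 → [-5,0,3,1,2,-6,-4,-10,-3,-1,-2]
arr[mid]=-5<-3: swap arr[0],arr[0]; lo=1,mid=1 → [-5,0,3,1,2,-6,-4,-10,-3,-1,-2]
arr[mid]=0>-3: swap arr[1],arr[8]; hi=7 → [-5,-3,3,1,2,-6,-4,-10,0,-1,-2]
arr[mid]=-3=-3: mid=2
arr[mid]=3>-3: swap arr[2],arr[7]; hi=6 → [-5,-3,-10,1,2,-6,-4,3,0,-1,-2]
arr[mid]=-10<-3: swap arr[1],arr[2]; lo=2,mid=3 → [-5,-10,-3,1,2,-6,-4,3,0,-1,-2]
arr[mid]=1>-3: swap arr[3],arr[6]; hi=5 → [-5,-10,-3,-4,2,-6,1,3,0,-1,-2]
arr[mid]=-4<-3: swap arr[2],arr[3]; lo=3,mid=4 → [-5,-10,-4,-3,2,-6,1,3,0,-1,-2]
arr[mid]=2>-3: swap arr[4],arr[5]; hi=4 → [-5,-10,-4,-3,-6,2,1,3,0,-1,-2]
arr[mid]=-6<-3: swap arr[3],arr[4]; lo=4,mid=5 → [-5,-10,-4,-6,-3,2,1,3,0,-1,-2]
end: lo=4, hi=4; arr = [-5,-10,-4,-6,-3,2,1,3,0,-1,-2]

[-5,-10,-4,-6,-3,2,1,3,0,-1,-2]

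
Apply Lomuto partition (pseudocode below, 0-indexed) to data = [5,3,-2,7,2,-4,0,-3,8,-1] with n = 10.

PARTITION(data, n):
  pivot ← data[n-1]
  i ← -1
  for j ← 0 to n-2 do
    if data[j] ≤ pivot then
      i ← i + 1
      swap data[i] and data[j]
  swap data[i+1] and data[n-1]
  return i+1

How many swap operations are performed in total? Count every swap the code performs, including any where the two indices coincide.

pivot=-1, i=-1
j=0: 5>-1, skip
j=1: 3>-1, skip
j=2: -2≤-1, i=0, swap(0,2) ⇒ [-2,3,5,7,2,-4,0,-3,8,-1]
j=3: 7>-1, skip
j=4: 2>-1, skip
j=5: -4≤-1, i=1, swap(1,5) ⇒ [-2,-4,5,7,2,3,0,-3,8,-1]
j=6: 0>-1, skip
j=7: -3≤-1, i=2, swap(2,7) ⇒ [-2,-4,-3,7,2,3,0,5,8,-1]
j=8: 8>-1, skip
swap(3,9) ⇒ [-2,-4,-3,-1,2,3,0,5,8,7]; return 3

4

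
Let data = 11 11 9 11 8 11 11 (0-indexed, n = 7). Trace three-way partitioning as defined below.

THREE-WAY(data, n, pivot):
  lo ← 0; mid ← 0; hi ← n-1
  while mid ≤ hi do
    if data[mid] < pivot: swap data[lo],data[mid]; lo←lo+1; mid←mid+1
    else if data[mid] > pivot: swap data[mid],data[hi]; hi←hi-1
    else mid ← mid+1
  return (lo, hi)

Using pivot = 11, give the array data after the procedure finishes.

9 8 11 11 11 11 11

pivot = 11; lo=0, mid=0, hi=6
data[mid]=11=11: mid=1
data[mid]=11=11: mid=2
data[mid]=9<11: swap data[0],data[2]; lo=1,mid=3 → 9 11 11 11 8 11 11
data[mid]=11=11: mid=4
data[mid]=8<11: swap data[1],data[4]; lo=2,mid=5 → 9 8 11 11 11 11 11
data[mid]=11=11: mid=6
data[mid]=11=11: mid=7
end: lo=2, hi=6; data = 9 8 11 11 11 11 11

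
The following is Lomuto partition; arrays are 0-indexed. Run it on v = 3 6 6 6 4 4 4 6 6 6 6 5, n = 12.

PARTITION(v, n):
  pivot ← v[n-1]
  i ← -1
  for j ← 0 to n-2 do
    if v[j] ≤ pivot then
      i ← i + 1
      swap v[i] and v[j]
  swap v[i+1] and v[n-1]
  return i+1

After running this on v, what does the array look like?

3 4 4 4 5 6 6 6 6 6 6 6

pivot = v[11] = 5; i = -1
j=0: v[0]=3 ≤ 5 → i=0, swap v[0],v[0] (no change) → 3 6 6 6 4 4 4 6 6 6 6 5
j=1: v[1]=6 > 5 → no swap
j=2: v[2]=6 > 5 → no swap
j=3: v[3]=6 > 5 → no swap
j=4: v[4]=4 ≤ 5 → i=1, swap v[1],v[4] → 3 4 6 6 6 4 4 6 6 6 6 5
j=5: v[5]=4 ≤ 5 → i=2, swap v[2],v[5] → 3 4 4 6 6 6 4 6 6 6 6 5
j=6: v[6]=4 ≤ 5 → i=3, swap v[3],v[6] → 3 4 4 4 6 6 6 6 6 6 6 5
j=7: v[7]=6 > 5 → no swap
j=8: v[8]=6 > 5 → no swap
j=9: v[9]=6 > 5 → no swap
j=10: v[10]=6 > 5 → no swap
final swap v[4],v[11] → 3 4 4 4 5 6 6 6 6 6 6 6; return 4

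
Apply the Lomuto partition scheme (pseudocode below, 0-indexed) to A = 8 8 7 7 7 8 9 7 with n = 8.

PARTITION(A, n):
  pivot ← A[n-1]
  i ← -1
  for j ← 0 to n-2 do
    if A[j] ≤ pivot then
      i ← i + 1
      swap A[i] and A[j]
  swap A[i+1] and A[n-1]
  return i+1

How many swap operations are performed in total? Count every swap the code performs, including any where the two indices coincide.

pivot = A[7] = 7; i = -1
j=0: A[0]=8 > 7 → no swap
j=1: A[1]=8 > 7 → no swap
j=2: A[2]=7 ≤ 7 → i=0, swap A[0],A[2] → 7 8 8 7 7 8 9 7
j=3: A[3]=7 ≤ 7 → i=1, swap A[1],A[3] → 7 7 8 8 7 8 9 7
j=4: A[4]=7 ≤ 7 → i=2, swap A[2],A[4] → 7 7 7 8 8 8 9 7
j=5: A[5]=8 > 7 → no swap
j=6: A[6]=9 > 7 → no swap
final swap A[3],A[7] → 7 7 7 7 8 8 9 8; return 3

4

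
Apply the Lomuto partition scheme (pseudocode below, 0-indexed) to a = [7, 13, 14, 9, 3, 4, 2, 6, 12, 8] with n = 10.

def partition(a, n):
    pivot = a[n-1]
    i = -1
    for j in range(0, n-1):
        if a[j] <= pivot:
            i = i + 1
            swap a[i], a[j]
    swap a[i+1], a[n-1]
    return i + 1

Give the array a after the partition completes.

[7, 3, 4, 2, 6, 8, 9, 13, 12, 14]

pivot = a[9] = 8; i = -1
j=0: a[0]=7 ≤ 8 → i=0, swap a[0],a[0] (no change) → [7, 13, 14, 9, 3, 4, 2, 6, 12, 8]
j=1: a[1]=13 > 8 → no swap
j=2: a[2]=14 > 8 → no swap
j=3: a[3]=9 > 8 → no swap
j=4: a[4]=3 ≤ 8 → i=1, swap a[1],a[4] → [7, 3, 14, 9, 13, 4, 2, 6, 12, 8]
j=5: a[5]=4 ≤ 8 → i=2, swap a[2],a[5] → [7, 3, 4, 9, 13, 14, 2, 6, 12, 8]
j=6: a[6]=2 ≤ 8 → i=3, swap a[3],a[6] → [7, 3, 4, 2, 13, 14, 9, 6, 12, 8]
j=7: a[7]=6 ≤ 8 → i=4, swap a[4],a[7] → [7, 3, 4, 2, 6, 14, 9, 13, 12, 8]
j=8: a[8]=12 > 8 → no swap
final swap a[5],a[9] → [7, 3, 4, 2, 6, 8, 9, 13, 12, 14]; return 5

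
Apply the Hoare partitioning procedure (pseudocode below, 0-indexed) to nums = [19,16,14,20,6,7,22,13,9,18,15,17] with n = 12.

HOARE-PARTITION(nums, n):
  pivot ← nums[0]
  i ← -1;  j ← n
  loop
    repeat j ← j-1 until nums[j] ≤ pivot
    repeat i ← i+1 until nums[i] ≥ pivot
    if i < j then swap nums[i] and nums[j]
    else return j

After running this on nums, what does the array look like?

[17,16,14,15,6,7,18,13,9,22,20,19]

pivot=19
j stops at 11 (17), i stops at 0 (19); swap ⇒ [17,16,14,20,6,7,22,13,9,18,15,19]
j stops at 10 (15), i stops at 3 (20); swap ⇒ [17,16,14,15,6,7,22,13,9,18,20,19]
j stops at 9 (18), i stops at 6 (22); swap ⇒ [17,16,14,15,6,7,18,13,9,22,20,19]
j stops at 8, i stops at 9; i≥j ⇒ return 8. nums=[17,16,14,15,6,7,18,13,9,22,20,19]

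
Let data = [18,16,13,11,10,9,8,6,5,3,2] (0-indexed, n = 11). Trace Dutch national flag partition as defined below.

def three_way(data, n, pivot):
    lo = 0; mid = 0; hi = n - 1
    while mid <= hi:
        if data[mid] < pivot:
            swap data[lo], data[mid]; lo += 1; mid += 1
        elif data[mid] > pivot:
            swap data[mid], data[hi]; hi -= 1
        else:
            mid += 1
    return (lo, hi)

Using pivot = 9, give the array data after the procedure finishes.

pivot = 9; lo=0, mid=0, hi=10
data[mid]=18>9: swap data[0],data[10]; hi=9 → [2,16,13,11,10,9,8,6,5,3,18]
data[mid]=2<9: swap data[0],data[0]; lo=1,mid=1 → [2,16,13,11,10,9,8,6,5,3,18]
data[mid]=16>9: swap data[1],data[9]; hi=8 → [2,3,13,11,10,9,8,6,5,16,18]
data[mid]=3<9: swap data[1],data[1]; lo=2,mid=2 → [2,3,13,11,10,9,8,6,5,16,18]
data[mid]=13>9: swap data[2],data[8]; hi=7 → [2,3,5,11,10,9,8,6,13,16,18]
data[mid]=5<9: swap data[2],data[2]; lo=3,mid=3 → [2,3,5,11,10,9,8,6,13,16,18]
data[mid]=11>9: swap data[3],data[7]; hi=6 → [2,3,5,6,10,9,8,11,13,16,18]
data[mid]=6<9: swap data[3],data[3]; lo=4,mid=4 → [2,3,5,6,10,9,8,11,13,16,18]
data[mid]=10>9: swap data[4],data[6]; hi=5 → [2,3,5,6,8,9,10,11,13,16,18]
data[mid]=8<9: swap data[4],data[4]; lo=5,mid=5 → [2,3,5,6,8,9,10,11,13,16,18]
data[mid]=9=9: mid=6
end: lo=5, hi=5; data = [2,3,5,6,8,9,10,11,13,16,18]

[2,3,5,6,8,9,10,11,13,16,18]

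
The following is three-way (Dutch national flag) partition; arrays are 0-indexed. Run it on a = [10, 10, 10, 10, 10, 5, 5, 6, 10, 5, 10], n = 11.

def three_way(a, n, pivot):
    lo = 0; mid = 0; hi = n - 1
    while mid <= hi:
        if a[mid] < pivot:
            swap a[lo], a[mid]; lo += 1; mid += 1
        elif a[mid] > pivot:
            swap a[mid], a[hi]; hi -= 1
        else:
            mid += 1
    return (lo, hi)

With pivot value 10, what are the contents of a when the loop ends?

lo=0 mid=0 hi=10
10=10: mid=1
10=10: mid=2
10=10: mid=3
10=10: mid=4
10=10: mid=5
5<10: swap(0,5), lo=1 mid=6 ⇒ [5, 10, 10, 10, 10, 10, 5, 6, 10, 5, 10]
5<10: swap(1,6), lo=2 mid=7 ⇒ [5, 5, 10, 10, 10, 10, 10, 6, 10, 5, 10]
6<10: swap(2,7), lo=3 mid=8 ⇒ [5, 5, 6, 10, 10, 10, 10, 10, 10, 5, 10]
10=10: mid=9
5<10: swap(3,9), lo=4 mid=10 ⇒ [5, 5, 6, 5, 10, 10, 10, 10, 10, 10, 10]
10=10: mid=11
done. lo=4 hi=10; a=[5, 5, 6, 5, 10, 10, 10, 10, 10, 10, 10]

[5, 5, 6, 5, 10, 10, 10, 10, 10, 10, 10]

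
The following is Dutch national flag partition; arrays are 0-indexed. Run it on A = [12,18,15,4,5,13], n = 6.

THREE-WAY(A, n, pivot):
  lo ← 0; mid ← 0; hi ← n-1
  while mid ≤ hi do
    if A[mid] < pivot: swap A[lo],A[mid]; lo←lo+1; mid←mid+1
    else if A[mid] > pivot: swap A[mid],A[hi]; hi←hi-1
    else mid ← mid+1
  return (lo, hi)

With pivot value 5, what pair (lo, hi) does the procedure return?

(1, 1)

pivot = 5; lo=0, mid=0, hi=5
A[mid]=12>5: swap A[0],A[5]; hi=4 → [13,18,15,4,5,12]
A[mid]=13>5: swap A[0],A[4]; hi=3 → [5,18,15,4,13,12]
A[mid]=5=5: mid=1
A[mid]=18>5: swap A[1],A[3]; hi=2 → [5,4,15,18,13,12]
A[mid]=4<5: swap A[0],A[1]; lo=1,mid=2 → [4,5,15,18,13,12]
A[mid]=15>5: swap A[2],A[2]; hi=1 → [4,5,15,18,13,12]
end: lo=1, hi=1; A = [4,5,15,18,13,12]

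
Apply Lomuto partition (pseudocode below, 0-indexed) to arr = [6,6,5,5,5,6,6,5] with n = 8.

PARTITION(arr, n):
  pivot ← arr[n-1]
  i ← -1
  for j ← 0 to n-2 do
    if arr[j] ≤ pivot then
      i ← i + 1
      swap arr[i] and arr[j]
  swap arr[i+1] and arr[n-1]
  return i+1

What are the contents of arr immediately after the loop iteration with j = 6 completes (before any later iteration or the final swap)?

pivot=5, i=-1
j=0: 6>5, skip
j=1: 6>5, skip
j=2: 5≤5, i=0, swap(0,2) ⇒ [5,6,6,5,5,6,6,5]
j=3: 5≤5, i=1, swap(1,3) ⇒ [5,5,6,6,5,6,6,5]
j=4: 5≤5, i=2, swap(2,4) ⇒ [5,5,5,6,6,6,6,5]
j=5: 6>5, skip
j=6: 6>5, skip
(after j=6) arr = [5,5,5,6,6,6,6,5]

[5,5,5,6,6,6,6,5]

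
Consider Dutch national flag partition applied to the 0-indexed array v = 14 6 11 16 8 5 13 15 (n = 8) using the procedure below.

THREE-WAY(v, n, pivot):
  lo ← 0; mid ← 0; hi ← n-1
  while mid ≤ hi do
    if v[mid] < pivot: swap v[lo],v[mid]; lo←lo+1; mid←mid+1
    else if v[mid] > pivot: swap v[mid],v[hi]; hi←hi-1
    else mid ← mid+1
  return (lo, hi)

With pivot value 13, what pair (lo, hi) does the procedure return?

pivot = 13; lo=0, mid=0, hi=7
v[mid]=14>13: swap v[0],v[7]; hi=6 → 15 6 11 16 8 5 13 14
v[mid]=15>13: swap v[0],v[6]; hi=5 → 13 6 11 16 8 5 15 14
v[mid]=13=13: mid=1
v[mid]=6<13: swap v[0],v[1]; lo=1,mid=2 → 6 13 11 16 8 5 15 14
v[mid]=11<13: swap v[1],v[2]; lo=2,mid=3 → 6 11 13 16 8 5 15 14
v[mid]=16>13: swap v[3],v[5]; hi=4 → 6 11 13 5 8 16 15 14
v[mid]=5<13: swap v[2],v[3]; lo=3,mid=4 → 6 11 5 13 8 16 15 14
v[mid]=8<13: swap v[3],v[4]; lo=4,mid=5 → 6 11 5 8 13 16 15 14
end: lo=4, hi=4; v = 6 11 5 8 13 16 15 14

(4, 4)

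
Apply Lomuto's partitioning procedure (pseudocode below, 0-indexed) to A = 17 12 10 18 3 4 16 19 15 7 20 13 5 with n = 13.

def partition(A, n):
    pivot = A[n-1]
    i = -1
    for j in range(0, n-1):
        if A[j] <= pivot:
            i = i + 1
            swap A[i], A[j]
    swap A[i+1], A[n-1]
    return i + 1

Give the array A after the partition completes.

pivot = A[12] = 5; i = -1
j=0: A[0]=17 > 5 → no swap
j=1: A[1]=12 > 5 → no swap
j=2: A[2]=10 > 5 → no swap
j=3: A[3]=18 > 5 → no swap
j=4: A[4]=3 ≤ 5 → i=0, swap A[0],A[4] → 3 12 10 18 17 4 16 19 15 7 20 13 5
j=5: A[5]=4 ≤ 5 → i=1, swap A[1],A[5] → 3 4 10 18 17 12 16 19 15 7 20 13 5
j=6: A[6]=16 > 5 → no swap
j=7: A[7]=19 > 5 → no swap
j=8: A[8]=15 > 5 → no swap
j=9: A[9]=7 > 5 → no swap
j=10: A[10]=20 > 5 → no swap
j=11: A[11]=13 > 5 → no swap
final swap A[2],A[12] → 3 4 5 18 17 12 16 19 15 7 20 13 10; return 2

3 4 5 18 17 12 16 19 15 7 20 13 10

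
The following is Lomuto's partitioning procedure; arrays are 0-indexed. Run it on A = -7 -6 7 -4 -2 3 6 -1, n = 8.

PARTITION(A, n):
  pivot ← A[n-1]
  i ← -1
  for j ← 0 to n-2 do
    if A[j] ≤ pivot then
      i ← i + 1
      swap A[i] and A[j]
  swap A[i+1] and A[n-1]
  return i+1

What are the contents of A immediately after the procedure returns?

pivot=-1, i=-1
j=0: -7≤-1, i=0, swap(0,0) ⇒ -7 -6 7 -4 -2 3 6 -1
j=1: -6≤-1, i=1, swap(1,1) ⇒ -7 -6 7 -4 -2 3 6 -1
j=2: 7>-1, skip
j=3: -4≤-1, i=2, swap(2,3) ⇒ -7 -6 -4 7 -2 3 6 -1
j=4: -2≤-1, i=3, swap(3,4) ⇒ -7 -6 -4 -2 7 3 6 -1
j=5: 3>-1, skip
j=6: 6>-1, skip
swap(4,7) ⇒ -7 -6 -4 -2 -1 3 6 7; return 4

-7 -6 -4 -2 -1 3 6 7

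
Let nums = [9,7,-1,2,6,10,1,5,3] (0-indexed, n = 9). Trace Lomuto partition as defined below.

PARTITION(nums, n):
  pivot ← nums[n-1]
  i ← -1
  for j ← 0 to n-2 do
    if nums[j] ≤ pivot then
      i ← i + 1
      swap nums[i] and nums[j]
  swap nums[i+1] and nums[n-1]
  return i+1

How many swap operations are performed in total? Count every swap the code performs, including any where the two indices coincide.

4

pivot=3, i=-1
j=0: 9>3, skip
j=1: 7>3, skip
j=2: -1≤3, i=0, swap(0,2) ⇒ [-1,7,9,2,6,10,1,5,3]
j=3: 2≤3, i=1, swap(1,3) ⇒ [-1,2,9,7,6,10,1,5,3]
j=4: 6>3, skip
j=5: 10>3, skip
j=6: 1≤3, i=2, swap(2,6) ⇒ [-1,2,1,7,6,10,9,5,3]
j=7: 5>3, skip
swap(3,8) ⇒ [-1,2,1,3,6,10,9,5,7]; return 3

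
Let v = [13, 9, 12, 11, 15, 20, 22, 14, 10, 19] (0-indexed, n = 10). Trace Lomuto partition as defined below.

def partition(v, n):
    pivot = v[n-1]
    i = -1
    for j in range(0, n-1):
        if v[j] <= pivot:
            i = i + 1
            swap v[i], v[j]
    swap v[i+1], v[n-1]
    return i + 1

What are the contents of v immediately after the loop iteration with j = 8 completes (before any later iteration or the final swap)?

pivot=19, i=-1
j=0: 13≤19, i=0, swap(0,0) ⇒ [13, 9, 12, 11, 15, 20, 22, 14, 10, 19]
j=1: 9≤19, i=1, swap(1,1) ⇒ [13, 9, 12, 11, 15, 20, 22, 14, 10, 19]
j=2: 12≤19, i=2, swap(2,2) ⇒ [13, 9, 12, 11, 15, 20, 22, 14, 10, 19]
j=3: 11≤19, i=3, swap(3,3) ⇒ [13, 9, 12, 11, 15, 20, 22, 14, 10, 19]
j=4: 15≤19, i=4, swap(4,4) ⇒ [13, 9, 12, 11, 15, 20, 22, 14, 10, 19]
j=5: 20>19, skip
j=6: 22>19, skip
j=7: 14≤19, i=5, swap(5,7) ⇒ [13, 9, 12, 11, 15, 14, 22, 20, 10, 19]
j=8: 10≤19, i=6, swap(6,8) ⇒ [13, 9, 12, 11, 15, 14, 10, 20, 22, 19]
(after j=8) v = [13, 9, 12, 11, 15, 14, 10, 20, 22, 19]

[13, 9, 12, 11, 15, 14, 10, 20, 22, 19]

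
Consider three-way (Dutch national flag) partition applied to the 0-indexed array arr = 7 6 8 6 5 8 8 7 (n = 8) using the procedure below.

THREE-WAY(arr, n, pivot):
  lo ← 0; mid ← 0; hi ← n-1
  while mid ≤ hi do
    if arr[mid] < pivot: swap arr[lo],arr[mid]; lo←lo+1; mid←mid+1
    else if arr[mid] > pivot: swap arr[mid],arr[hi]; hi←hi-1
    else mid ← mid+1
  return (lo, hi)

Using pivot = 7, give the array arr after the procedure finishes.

lo=0 mid=0 hi=7
7=7: mid=1
6<7: swap(0,1), lo=1 mid=2 ⇒ 6 7 8 6 5 8 8 7
8>7: swap(2,7), hi=6 ⇒ 6 7 7 6 5 8 8 8
7=7: mid=3
6<7: swap(1,3), lo=2 mid=4 ⇒ 6 6 7 7 5 8 8 8
5<7: swap(2,4), lo=3 mid=5 ⇒ 6 6 5 7 7 8 8 8
8>7: swap(5,6), hi=5 ⇒ 6 6 5 7 7 8 8 8
8>7: swap(5,5), hi=4 ⇒ 6 6 5 7 7 8 8 8
done. lo=3 hi=4; arr=6 6 5 7 7 8 8 8

6 6 5 7 7 8 8 8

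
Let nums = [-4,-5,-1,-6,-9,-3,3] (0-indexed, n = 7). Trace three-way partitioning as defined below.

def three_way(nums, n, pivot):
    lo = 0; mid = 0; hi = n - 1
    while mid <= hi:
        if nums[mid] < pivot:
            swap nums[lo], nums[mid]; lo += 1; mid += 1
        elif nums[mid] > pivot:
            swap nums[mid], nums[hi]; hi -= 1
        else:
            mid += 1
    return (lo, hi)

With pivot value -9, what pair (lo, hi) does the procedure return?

(0, 0)

pivot = -9; lo=0, mid=0, hi=6
nums[mid]=-4>-9: swap nums[0],nums[6]; hi=5 → [3,-5,-1,-6,-9,-3,-4]
nums[mid]=3>-9: swap nums[0],nums[5]; hi=4 → [-3,-5,-1,-6,-9,3,-4]
nums[mid]=-3>-9: swap nums[0],nums[4]; hi=3 → [-9,-5,-1,-6,-3,3,-4]
nums[mid]=-9=-9: mid=1
nums[mid]=-5>-9: swap nums[1],nums[3]; hi=2 → [-9,-6,-1,-5,-3,3,-4]
nums[mid]=-6>-9: swap nums[1],nums[2]; hi=1 → [-9,-1,-6,-5,-3,3,-4]
nums[mid]=-1>-9: swap nums[1],nums[1]; hi=0 → [-9,-1,-6,-5,-3,3,-4]
end: lo=0, hi=0; nums = [-9,-1,-6,-5,-3,3,-4]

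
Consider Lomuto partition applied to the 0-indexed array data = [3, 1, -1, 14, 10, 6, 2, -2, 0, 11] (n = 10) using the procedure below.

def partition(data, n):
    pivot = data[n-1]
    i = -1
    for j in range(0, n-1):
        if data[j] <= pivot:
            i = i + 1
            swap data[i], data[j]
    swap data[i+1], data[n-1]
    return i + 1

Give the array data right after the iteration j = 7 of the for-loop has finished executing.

pivot = data[9] = 11; i = -1
j=0: data[0]=3 ≤ 11 → i=0, swap data[0],data[0] (no change) → [3, 1, -1, 14, 10, 6, 2, -2, 0, 11]
j=1: data[1]=1 ≤ 11 → i=1, swap data[1],data[1] (no change) → [3, 1, -1, 14, 10, 6, 2, -2, 0, 11]
j=2: data[2]=-1 ≤ 11 → i=2, swap data[2],data[2] (no change) → [3, 1, -1, 14, 10, 6, 2, -2, 0, 11]
j=3: data[3]=14 > 11 → no swap
j=4: data[4]=10 ≤ 11 → i=3, swap data[3],data[4] → [3, 1, -1, 10, 14, 6, 2, -2, 0, 11]
j=5: data[5]=6 ≤ 11 → i=4, swap data[4],data[5] → [3, 1, -1, 10, 6, 14, 2, -2, 0, 11]
j=6: data[6]=2 ≤ 11 → i=5, swap data[5],data[6] → [3, 1, -1, 10, 6, 2, 14, -2, 0, 11]
j=7: data[7]=-2 ≤ 11 → i=6, swap data[6],data[7] → [3, 1, -1, 10, 6, 2, -2, 14, 0, 11]
(after j=7) data = [3, 1, -1, 10, 6, 2, -2, 14, 0, 11]

[3, 1, -1, 10, 6, 2, -2, 14, 0, 11]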